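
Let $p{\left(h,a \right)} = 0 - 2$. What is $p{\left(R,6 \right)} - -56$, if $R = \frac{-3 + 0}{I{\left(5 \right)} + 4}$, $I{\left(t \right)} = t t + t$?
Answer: $54$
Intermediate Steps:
$I{\left(t \right)} = t + t^{2}$ ($I{\left(t \right)} = t^{2} + t = t + t^{2}$)
$R = - \frac{3}{34}$ ($R = \frac{-3 + 0}{5 \left(1 + 5\right) + 4} = - \frac{3}{5 \cdot 6 + 4} = - \frac{3}{30 + 4} = - \frac{3}{34} \approx -0.088235$)
$p{\left(h,a \right)} = -2$ ($p{\left(h,a \right)} = 0 - 2 = -2$)
$p{\left(R,6 \right)} - -56 = -2 - -56 = -2 + 56 = 54$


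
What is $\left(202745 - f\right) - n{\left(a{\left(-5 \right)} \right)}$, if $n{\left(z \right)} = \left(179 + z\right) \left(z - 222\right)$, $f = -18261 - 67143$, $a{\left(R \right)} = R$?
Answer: $327647$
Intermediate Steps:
$f = -85404$
$n{\left(z \right)} = \left(-222 + z\right) \left(179 + z\right)$ ($n{\left(z \right)} = \left(179 + z\right) \left(-222 + z\right) = \left(-222 + z\right) \left(179 + z\right)$)
$\left(202745 - f\right) - n{\left(a{\left(-5 \right)} \right)} = \left(202745 - -85404\right) - \left(-39738 + \left(-5\right)^{2} - -215\right) = \left(202745 + 85404\right) - \left(-39738 + 25 + 215\right) = 288149 - -39498 = 288149 + 39498 = 327647$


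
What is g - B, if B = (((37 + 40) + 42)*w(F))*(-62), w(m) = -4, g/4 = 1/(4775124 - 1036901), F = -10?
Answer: -110322437172/3738223 ≈ -29512.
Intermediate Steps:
g = 4/3738223 (g = 4/(4775124 - 1036901) = 4/3738223 ≈ 1.0700e-6)
B = 29512 (B = (((37 + 40) + 42)*(-4))*(-62) = ((77 + 42)*(-4))*(-62) = (119*(-4))*(-62) = -476*(-62) = 29512)
g - B = 4/3738223 - 1*29512 = 4/3738223 - 29512 = -110322437172/3738223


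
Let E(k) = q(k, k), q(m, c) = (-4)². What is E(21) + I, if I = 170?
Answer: 186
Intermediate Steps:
q(m, c) = 16
E(k) = 16
E(21) + I = 16 + 170 = 186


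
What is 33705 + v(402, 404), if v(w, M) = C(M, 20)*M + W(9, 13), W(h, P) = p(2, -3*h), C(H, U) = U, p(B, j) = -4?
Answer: 41781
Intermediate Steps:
W(h, P) = -4
v(w, M) = -4 + 20*M (v(w, M) = 20*M - 4 = -4 + 20*M)
33705 + v(402, 404) = 33705 + (-4 + 20*404) = 33705 + (-4 + 8080) = 33705 + 8076 = 41781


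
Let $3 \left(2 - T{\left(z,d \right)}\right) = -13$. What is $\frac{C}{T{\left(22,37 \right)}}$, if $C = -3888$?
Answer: $- \frac{11664}{19} \approx -613.89$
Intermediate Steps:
$T{\left(z,d \right)} = \frac{19}{3}$ ($T{\left(z,d \right)} = 2 - - \frac{13}{3} = 2 + \frac{13}{3} = \frac{19}{3}$)
$\frac{C}{T{\left(22,37 \right)}} = - \frac{3888}{\frac{19}{3}} = \left(-3888\right) \frac{3}{19} = - \frac{11664}{19}$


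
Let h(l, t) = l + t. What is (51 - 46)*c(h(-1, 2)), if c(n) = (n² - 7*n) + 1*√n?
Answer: -25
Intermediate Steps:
c(n) = √n + n² - 7*n (c(n) = (n² - 7*n) + √n = √n + n² - 7*n)
(51 - 46)*c(h(-1, 2)) = (51 - 46)*(√(-1 + 2) + (-1 + 2)² - 7*(-1 + 2)) = 5*(√1 + 1² - 7*1) = 5*(1 + 1 - 7) = 5*(-5) = -25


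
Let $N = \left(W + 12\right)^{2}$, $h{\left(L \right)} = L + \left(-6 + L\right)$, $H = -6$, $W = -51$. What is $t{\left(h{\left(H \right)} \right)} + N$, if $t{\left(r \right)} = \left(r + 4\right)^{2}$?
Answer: $1717$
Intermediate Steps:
$h{\left(L \right)} = -6 + 2 L$
$N = 1521$ ($N = \left(-51 + 12\right)^{2} = \left(-39\right)^{2} = 1521$)
$t{\left(r \right)} = \left(4 + r\right)^{2}$
$t{\left(h{\left(H \right)} \right)} + N = \left(4 + \left(-6 + 2 \left(-6\right)\right)\right)^{2} + 1521 = \left(4 - 18\right)^{2} + 1521 = \left(-14\right)^{2} + 1521 = 196 + 1521 = 1717$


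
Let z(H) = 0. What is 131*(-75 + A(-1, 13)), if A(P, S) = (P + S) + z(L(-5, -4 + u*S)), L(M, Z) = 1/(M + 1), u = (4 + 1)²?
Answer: -8253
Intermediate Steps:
u = 25 (u = 5² = 25)
L(M, Z) = 1/(1 + M)
A(P, S) = P + S (A(P, S) = (P + S) + 0 = P + S)
131*(-75 + A(-1, 13)) = 131*(-75 + (-1 + 13)) = 131*(-75 + 12) = 131*(-63) = -8253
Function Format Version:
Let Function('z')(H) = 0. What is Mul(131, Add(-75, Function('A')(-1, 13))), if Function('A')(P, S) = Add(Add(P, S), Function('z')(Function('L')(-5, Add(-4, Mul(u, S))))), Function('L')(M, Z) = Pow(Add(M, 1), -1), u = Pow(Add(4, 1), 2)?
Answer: -8253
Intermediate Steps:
u = 25 (u = Pow(5, 2) = 25)
Function('L')(M, Z) = Pow(Add(1, M), -1)
Function('A')(P, S) = Add(P, S) (Function('A')(P, S) = Add(Add(P, S), 0) = Add(P, S))
Mul(131, Add(-75, Function('A')(-1, 13))) = Mul(131, Add(-75, Add(-1, 13))) = Mul(131, Add(-75, 12)) = Mul(131, -63) = -8253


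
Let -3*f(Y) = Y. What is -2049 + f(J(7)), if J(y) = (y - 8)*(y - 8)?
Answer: -6148/3 ≈ -2049.3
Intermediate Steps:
J(y) = (-8 + y)**2 (J(y) = (-8 + y)*(-8 + y) = (-8 + y)**2)
f(Y) = -Y/3
-2049 + f(J(7)) = -2049 - (-8 + 7)**2/3 = -2049 - 1/3*(-1)**2 = -2049 - 1/3*1 = -2049 - 1/3 = -6148/3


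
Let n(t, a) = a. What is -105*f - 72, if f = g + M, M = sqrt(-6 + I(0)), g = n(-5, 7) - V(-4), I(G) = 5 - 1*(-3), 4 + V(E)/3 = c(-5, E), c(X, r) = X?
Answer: -3642 - 105*sqrt(2) ≈ -3790.5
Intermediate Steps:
V(E) = -27 (V(E) = -12 + 3*(-5) = -12 - 15 = -27)
I(G) = 8 (I(G) = 5 + 3 = 8)
g = 34 (g = 7 - 1*(-27) = 7 + 27 = 34)
M = sqrt(2) (M = sqrt(-6 + 8) = sqrt(2) ≈ 1.4142)
f = 34 + sqrt(2) ≈ 35.414
-105*f - 72 = -105*(34 + sqrt(2)) - 72 = (-3570 - 105*sqrt(2)) - 72 = -3642 - 105*sqrt(2)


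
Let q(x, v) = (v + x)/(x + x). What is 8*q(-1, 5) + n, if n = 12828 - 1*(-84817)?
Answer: 97629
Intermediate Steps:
q(x, v) = (v + x)/(2*x) (q(x, v) = (v + x)/((2*x)) = (v + x)*(1/(2*x)) = (v + x)/(2*x))
n = 97645 (n = 12828 + 84817 = 97645)
8*q(-1, 5) + n = 8*((½)*(5 - 1)/(-1)) + 97645 = 8*((½)*(-1)*4) + 97645 = 8*(-2) + 97645 = -16 + 97645 = 97629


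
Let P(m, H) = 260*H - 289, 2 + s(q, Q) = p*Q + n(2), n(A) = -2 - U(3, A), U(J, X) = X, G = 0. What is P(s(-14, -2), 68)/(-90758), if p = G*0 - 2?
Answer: -17391/90758 ≈ -0.19162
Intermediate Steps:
n(A) = -2 - A
p = -2 (p = 0*0 - 2 = 0 - 2 = -2)
s(q, Q) = -6 - 2*Q (s(q, Q) = -2 + (-2*Q + (-2 - 1*2)) = -2 + (-2*Q + (-2 - 2)) = -2 + (-2*Q - 4) = -2 + (-4 - 2*Q) = -6 - 2*Q)
P(m, H) = -289 + 260*H
P(s(-14, -2), 68)/(-90758) = (-289 + 260*68)/(-90758) = (-289 + 17680)*(-1/90758) = 17391*(-1/90758) = -17391/90758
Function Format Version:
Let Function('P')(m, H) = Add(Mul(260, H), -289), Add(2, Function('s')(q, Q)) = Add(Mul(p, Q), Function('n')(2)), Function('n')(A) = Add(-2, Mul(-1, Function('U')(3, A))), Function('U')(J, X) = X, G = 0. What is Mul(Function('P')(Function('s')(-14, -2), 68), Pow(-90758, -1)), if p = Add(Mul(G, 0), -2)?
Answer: Rational(-17391, 90758) ≈ -0.19162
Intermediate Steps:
Function('n')(A) = Add(-2, Mul(-1, A))
p = -2 (p = Add(Mul(0, 0), -2) = Add(0, -2) = -2)
Function('s')(q, Q) = Add(-6, Mul(-2, Q)) (Function('s')(q, Q) = Add(-2, Add(Mul(-2, Q), Add(-2, Mul(-1, 2)))) = Add(-2, Add(Mul(-2, Q), Add(-2, -2))) = Add(-2, Add(Mul(-2, Q), -4)) = Add(-2, Add(-4, Mul(-2, Q))) = Add(-6, Mul(-2, Q)))
Function('P')(m, H) = Add(-289, Mul(260, H))
Mul(Function('P')(Function('s')(-14, -2), 68), Pow(-90758, -1)) = Mul(Add(-289, Mul(260, 68)), Pow(-90758, -1)) = Mul(Add(-289, 17680), Rational(-1, 90758)) = Mul(17391, Rational(-1, 90758)) = Rational(-17391, 90758)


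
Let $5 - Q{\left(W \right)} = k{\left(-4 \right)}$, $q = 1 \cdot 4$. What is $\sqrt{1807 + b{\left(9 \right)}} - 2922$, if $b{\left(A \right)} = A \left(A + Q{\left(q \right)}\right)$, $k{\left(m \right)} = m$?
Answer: $-2922 + \sqrt{1969} \approx -2877.6$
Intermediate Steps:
$q = 4$
$Q{\left(W \right)} = 9$ ($Q{\left(W \right)} = 5 - -4 = 5 + 4 = 9$)
$b{\left(A \right)} = A \left(9 + A\right)$ ($b{\left(A \right)} = A \left(A + 9\right) = A \left(9 + A\right)$)
$\sqrt{1807 + b{\left(9 \right)}} - 2922 = \sqrt{1807 + 9 \left(9 + 9\right)} - 2922 = \sqrt{1807 + 9 \cdot 18} - 2922 = \sqrt{1807 + 162} - 2922 = \sqrt{1969} - 2922 = -2922 + \sqrt{1969}$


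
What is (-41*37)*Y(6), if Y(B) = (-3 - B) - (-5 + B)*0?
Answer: 13653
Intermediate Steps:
Y(B) = -3 - B (Y(B) = (-3 - B) - 1*0 = (-3 - B) + 0 = -3 - B)
(-41*37)*Y(6) = (-41*37)*(-3 - 1*6) = -1517*(-3 - 6) = -1517*(-9) = 13653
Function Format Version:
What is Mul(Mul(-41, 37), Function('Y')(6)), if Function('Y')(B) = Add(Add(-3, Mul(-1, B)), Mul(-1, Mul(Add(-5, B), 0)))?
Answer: 13653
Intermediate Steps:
Function('Y')(B) = Add(-3, Mul(-1, B)) (Function('Y')(B) = Add(Add(-3, Mul(-1, B)), Mul(-1, 0)) = Add(Add(-3, Mul(-1, B)), 0) = Add(-3, Mul(-1, B)))
Mul(Mul(-41, 37), Function('Y')(6)) = Mul(Mul(-41, 37), Add(-3, Mul(-1, 6))) = Mul(-1517, Add(-3, -6)) = Mul(-1517, -9) = 13653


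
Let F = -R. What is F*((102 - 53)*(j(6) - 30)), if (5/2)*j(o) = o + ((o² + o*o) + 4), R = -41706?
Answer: 28610316/5 ≈ 5.7221e+6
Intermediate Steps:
j(o) = 8/5 + 2*o/5 + 4*o²/5 (j(o) = 2*(o + ((o² + o*o) + 4))/5 = 2*(o + ((o² + o²) + 4))/5 = 2*(o + (2*o² + 4))/5 = 2*(o + (4 + 2*o²))/5 = 2*(4 + o + 2*o²)/5 = 8/5 + 2*o/5 + 4*o²/5)
F = 41706 (F = -1*(-41706) = 41706)
F*((102 - 53)*(j(6) - 30)) = 41706*((102 - 53)*((8/5 + (⅖)*6 + (⅘)*6²) - 30)) = 41706*(49*((8/5 + 12/5 + (⅘)*36) - 30)) = 41706*(49*((8/5 + 12/5 + 144/5) - 30)) = 41706*(49*(164/5 - 30)) = 41706*(49*(14/5)) = 41706*(686/5) = 28610316/5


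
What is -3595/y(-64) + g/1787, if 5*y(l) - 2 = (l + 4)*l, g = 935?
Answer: -28529055/6865654 ≈ -4.1553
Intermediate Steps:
y(l) = 2/5 + l*(4 + l)/5 (y(l) = 2/5 + ((l + 4)*l)/5 = 2/5 + ((4 + l)*l)/5 = 2/5 + (l*(4 + l))/5 = 2/5 + l*(4 + l)/5)
-3595/y(-64) + g/1787 = -3595/(2/5 + (1/5)*(-64)**2 + (4/5)*(-64)) + 935/1787 = -3595/(2/5 + (1/5)*4096 - 256/5) + 935*(1/1787) = -3595/(2/5 + 4096/5 - 256/5) + 935/1787 = -3595/3842/5 + 935/1787 = -3595*5/3842 + 935/1787 = -17975/3842 + 935/1787 = -28529055/6865654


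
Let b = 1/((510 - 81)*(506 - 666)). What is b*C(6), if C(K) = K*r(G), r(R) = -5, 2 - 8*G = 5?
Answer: 1/2288 ≈ 0.00043706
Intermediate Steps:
G = -3/8 (G = ¼ - ⅛*5 = ¼ - 5/8 = -3/8 ≈ -0.37500)
C(K) = -5*K (C(K) = K*(-5) = -5*K)
b = -1/68640 (b = 1/(429*(-160)) = 1/(-68640) = -1/68640 ≈ -1.4569e-5)
b*C(6) = -(-1)*6/13728 = -1/68640*(-30) = 1/2288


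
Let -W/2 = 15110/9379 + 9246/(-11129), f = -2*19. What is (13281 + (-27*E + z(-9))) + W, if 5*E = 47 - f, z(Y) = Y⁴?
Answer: 2023013162341/104378891 ≈ 19381.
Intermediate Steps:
f = -38
W = -162881912/104378891 (W = -2*(15110/9379 + 9246/(-11129)) = -2*(15110*(1/9379) + 9246*(-1/11129)) = -2*(15110/9379 - 9246/11129) = -2*81440956/104378891 = -162881912/104378891 ≈ -1.5605)
E = 17 (E = (47 - 1*(-38))/5 = (47 + 38)/5 = (⅕)*85 = 17)
(13281 + (-27*E + z(-9))) + W = (13281 + (-27*17 + (-9)⁴)) - 162881912/104378891 = (13281 + (-459 + 6561)) - 162881912/104378891 = (13281 + 6102) - 162881912/104378891 = 19383 - 162881912/104378891 = 2023013162341/104378891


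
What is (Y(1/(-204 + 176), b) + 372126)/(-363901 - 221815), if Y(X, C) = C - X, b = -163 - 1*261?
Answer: -10407657/16400048 ≈ -0.63461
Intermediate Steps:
b = -424 (b = -163 - 261 = -424)
(Y(1/(-204 + 176), b) + 372126)/(-363901 - 221815) = ((-424 - 1/(-204 + 176)) + 372126)/(-363901 - 221815) = ((-424 - 1/(-28)) + 372126)/(-585716) = ((-424 - 1*(-1/28)) + 372126)*(-1/585716) = ((-424 + 1/28) + 372126)*(-1/585716) = (-11871/28 + 372126)*(-1/585716) = (10407657/28)*(-1/585716) = -10407657/16400048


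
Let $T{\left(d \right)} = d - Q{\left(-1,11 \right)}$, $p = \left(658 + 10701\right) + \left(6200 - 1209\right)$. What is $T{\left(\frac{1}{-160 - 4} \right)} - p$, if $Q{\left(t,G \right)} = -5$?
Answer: $- \frac{2680581}{164} \approx -16345.0$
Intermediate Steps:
$p = 16350$ ($p = 11359 + 4991 = 16350$)
$T{\left(d \right)} = 5 + d$ ($T{\left(d \right)} = d - -5 = d + 5 = 5 + d$)
$T{\left(\frac{1}{-160 - 4} \right)} - p = \left(5 + \frac{1}{-160 - 4}\right) - 16350 = \left(5 + \frac{1}{-164}\right) - 16350 = \left(5 - \frac{1}{164}\right) - 16350 = \frac{819}{164} - 16350 = - \frac{2680581}{164}$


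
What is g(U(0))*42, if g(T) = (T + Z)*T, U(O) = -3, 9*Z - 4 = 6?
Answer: 238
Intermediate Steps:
Z = 10/9 (Z = 4/9 + (⅑)*6 = 4/9 + ⅔ = 10/9 ≈ 1.1111)
g(T) = T*(10/9 + T) (g(T) = (T + 10/9)*T = (10/9 + T)*T = T*(10/9 + T))
g(U(0))*42 = ((⅑)*(-3)*(10 + 9*(-3)))*42 = ((⅑)*(-3)*(10 - 27))*42 = ((⅑)*(-3)*(-17))*42 = (17/3)*42 = 238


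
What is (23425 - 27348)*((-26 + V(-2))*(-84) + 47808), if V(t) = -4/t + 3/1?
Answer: -194470956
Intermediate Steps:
V(t) = 3 - 4/t (V(t) = -4/t + 3*1 = -4/t + 3 = 3 - 4/t)
(23425 - 27348)*((-26 + V(-2))*(-84) + 47808) = (23425 - 27348)*((-26 + (3 - 4/(-2)))*(-84) + 47808) = -3923*((-26 + (3 - 4*(-1/2)))*(-84) + 47808) = -3923*((-26 + (3 + 2))*(-84) + 47808) = -3923*((-26 + 5)*(-84) + 47808) = -3923*(-21*(-84) + 47808) = -3923*(1764 + 47808) = -3923*49572 = -194470956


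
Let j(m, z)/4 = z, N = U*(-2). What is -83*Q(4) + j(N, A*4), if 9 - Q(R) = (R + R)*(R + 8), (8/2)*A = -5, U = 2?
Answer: 7201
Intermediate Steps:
N = -4 (N = 2*(-2) = -4)
A = -5/4 (A = (¼)*(-5) = -5/4 ≈ -1.2500)
Q(R) = 9 - 2*R*(8 + R) (Q(R) = 9 - (R + R)*(R + 8) = 9 - 2*R*(8 + R))
j(m, z) = 4*z
-83*Q(4) + j(N, A*4) = -83*(9 - 16*4 - 2*4²) + 4*(-5/4*4) = -83*(9 - 64 - 2*16) + 4*(-5) = -83*(9 - 64 - 32) - 20 = -83*(-87) - 20 = 7221 - 20 = 7201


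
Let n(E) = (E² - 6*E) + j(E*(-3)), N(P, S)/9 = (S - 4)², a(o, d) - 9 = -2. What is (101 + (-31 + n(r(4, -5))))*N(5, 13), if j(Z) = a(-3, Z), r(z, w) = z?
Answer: 50301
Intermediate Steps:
a(o, d) = 7 (a(o, d) = 9 - 2 = 7)
j(Z) = 7
N(P, S) = 9*(-4 + S)² (N(P, S) = 9*(S - 4)² = 9*(-4 + S)²)
n(E) = 7 + E² - 6*E (n(E) = (E² - 6*E) + 7 = 7 + E² - 6*E)
(101 + (-31 + n(r(4, -5))))*N(5, 13) = (101 + (-31 + (7 + 4² - 6*4)))*(9*(-4 + 13)²) = (101 + (-31 + (7 + 16 - 24)))*(9*9²) = (101 + (-31 - 1))*(9*81) = (101 - 32)*729 = 69*729 = 50301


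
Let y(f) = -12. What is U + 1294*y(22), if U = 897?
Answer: -14631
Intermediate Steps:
U + 1294*y(22) = 897 + 1294*(-12) = 897 - 15528 = -14631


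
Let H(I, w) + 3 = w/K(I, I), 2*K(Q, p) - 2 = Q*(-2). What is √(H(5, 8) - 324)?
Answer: I*√329 ≈ 18.138*I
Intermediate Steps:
K(Q, p) = 1 - Q (K(Q, p) = 1 + (Q*(-2))/2 = 1 + (-2*Q)/2 = 1 - Q)
H(I, w) = -3 + w/(1 - I)
√(H(5, 8) - 324) = √((3 - 1*8 - 3*5)/(-1 + 5) - 324) = √((3 - 8 - 15)/4 - 324) = √((¼)*(-20) - 324) = √(-5 - 324) = √(-329) = I*√329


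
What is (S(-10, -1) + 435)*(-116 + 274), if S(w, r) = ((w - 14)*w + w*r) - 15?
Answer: 105860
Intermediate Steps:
S(w, r) = -15 + r*w + w*(-14 + w) (S(w, r) = ((-14 + w)*w + r*w) - 15 = (w*(-14 + w) + r*w) - 15 = (r*w + w*(-14 + w)) - 15 = -15 + r*w + w*(-14 + w))
(S(-10, -1) + 435)*(-116 + 274) = ((-15 + (-10)**2 - 14*(-10) - 1*(-10)) + 435)*(-116 + 274) = ((-15 + 100 + 140 + 10) + 435)*158 = (235 + 435)*158 = 670*158 = 105860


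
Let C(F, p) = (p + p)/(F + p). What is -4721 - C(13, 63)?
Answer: -179461/38 ≈ -4722.7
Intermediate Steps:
C(F, p) = 2*p/(F + p) (C(F, p) = (2*p)/(F + p) = 2*p/(F + p))
-4721 - C(13, 63) = -4721 - 2*63/(13 + 63) = -4721 - 2*63/76 = -4721 - 1*63/38 = -4721 - 63/38 = -179461/38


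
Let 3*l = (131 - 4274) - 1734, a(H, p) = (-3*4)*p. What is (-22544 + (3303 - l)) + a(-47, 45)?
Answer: -17822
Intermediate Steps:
a(H, p) = -12*p
l = -1959 (l = ((131 - 4274) - 1734)/3 = (-4143 - 1734)/3 = (1/3)*(-5877) = -1959)
(-22544 + (3303 - l)) + a(-47, 45) = (-22544 + (3303 - 1*(-1959))) - 12*45 = (-22544 + (3303 + 1959)) - 540 = (-22544 + 5262) - 540 = -17282 - 540 = -17822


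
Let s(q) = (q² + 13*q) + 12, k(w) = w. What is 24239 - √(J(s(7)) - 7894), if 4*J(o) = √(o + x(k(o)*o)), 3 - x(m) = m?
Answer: 24239 - √(-31576 + I*√22949)/2 ≈ 24239.0 - 88.848*I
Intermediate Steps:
s(q) = 12 + q² + 13*q
x(m) = 3 - m
J(o) = √(3 + o - o²)/4 (J(o) = √(o + (3 - o*o))/4 = √(o + (3 - o²))/4 = √(3 + o - o²)/4)
24239 - √(J(s(7)) - 7894) = 24239 - √(√(3 + (12 + 7² + 13*7) - (12 + 7² + 13*7)²)/4 - 7894) = 24239 - √(√(3 + (12 + 49 + 91) - (12 + 49 + 91)²)/4 - 7894) = 24239 - √(√(3 + 152 - 1*152²)/4 - 7894) = 24239 - √(√(3 + 152 - 1*23104)/4 - 7894) = 24239 - √(√(3 + 152 - 23104)/4 - 7894) = 24239 - √(√(-22949)/4 - 7894) = 24239 - √((I*√22949)/4 - 7894) = 24239 - √(I*√22949/4 - 7894) = 24239 - √(-7894 + I*√22949/4)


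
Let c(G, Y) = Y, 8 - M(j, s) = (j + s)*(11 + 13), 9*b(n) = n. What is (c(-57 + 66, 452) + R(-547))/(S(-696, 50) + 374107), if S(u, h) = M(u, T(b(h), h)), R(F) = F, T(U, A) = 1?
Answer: -19/78159 ≈ -0.00024309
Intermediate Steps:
b(n) = n/9
M(j, s) = 8 - 24*j - 24*s (M(j, s) = 8 - (j + s)*(11 + 13) = 8 - (j + s)*24 = 8 - (24*j + 24*s) = 8 + (-24*j - 24*s) = 8 - 24*j - 24*s)
S(u, h) = -16 - 24*u (S(u, h) = 8 - 24*u - 24*1 = 8 - 24*u - 24 = -16 - 24*u)
(c(-57 + 66, 452) + R(-547))/(S(-696, 50) + 374107) = (452 - 547)/((-16 - 24*(-696)) + 374107) = -95/((-16 + 16704) + 374107) = -95/(16688 + 374107) = -95/390795 = -95*1/390795 = -19/78159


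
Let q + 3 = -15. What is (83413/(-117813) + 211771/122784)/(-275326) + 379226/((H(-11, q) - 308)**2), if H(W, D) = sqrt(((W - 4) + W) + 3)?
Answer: (-3019959513032*sqrt(23) + 503452691822614663307*I)/(1327580800851264*(616*sqrt(23) + 94841*I)) ≈ 3.9947 + 0.12443*I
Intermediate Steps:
q = -18 (q = -3 - 15 = -18)
H(W, D) = sqrt(-1 + 2*W) (H(W, D) = sqrt(((-4 + W) + W) + 3) = sqrt((-4 + 2*W) + 3) = sqrt(-1 + 2*W))
(83413/(-117813) + 211771/122784)/(-275326) + 379226/((H(-11, q) - 308)**2) = (83413/(-117813) + 211771/122784)/(-275326) + 379226/((sqrt(-1 + 2*(-11)) - 308)**2) = (83413*(-1/117813) + 211771*(1/122784))*(-1/275326) + 379226/((sqrt(-1 - 22) - 308)**2) = (-83413/117813 + 211771/122784)*(-1/275326) + 379226/((sqrt(-23) - 308)**2) = (4902531677/4821850464)*(-1/275326) + 379226/((I*sqrt(23) - 308)**2) = -4902531677/1327580800851264 + 379226/((-308 + I*sqrt(23))**2) = -4902531677/1327580800851264 + 379226/(-308 + I*sqrt(23))**2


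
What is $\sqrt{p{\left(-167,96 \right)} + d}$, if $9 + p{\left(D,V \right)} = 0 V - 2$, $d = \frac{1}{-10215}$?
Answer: $\frac{i \sqrt{127535410}}{3405} \approx 3.3166 i$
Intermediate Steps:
$d = - \frac{1}{10215} \approx -9.7895 \cdot 10^{-5}$
$p{\left(D,V \right)} = -11$ ($p{\left(D,V \right)} = -9 - \left(2 + 0 V\right) = -9 + \left(0 - 2\right) = -9 - 2 = -11$)
$\sqrt{p{\left(-167,96 \right)} + d} = \sqrt{-11 - \frac{1}{10215}} = \sqrt{- \frac{112366}{10215}} = \frac{i \sqrt{127535410}}{3405}$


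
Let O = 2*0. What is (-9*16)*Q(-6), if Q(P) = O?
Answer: 0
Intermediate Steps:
O = 0
Q(P) = 0
(-9*16)*Q(-6) = -9*16*0 = -144*0 = 0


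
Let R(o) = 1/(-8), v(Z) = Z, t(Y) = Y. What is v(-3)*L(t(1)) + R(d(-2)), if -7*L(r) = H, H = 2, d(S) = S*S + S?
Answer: 41/56 ≈ 0.73214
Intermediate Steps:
d(S) = S + S² (d(S) = S² + S = S + S²)
L(r) = -2/7 (L(r) = -⅐*2 = -2/7)
R(o) = -⅛
v(-3)*L(t(1)) + R(d(-2)) = -3*(-2/7) - ⅛ = 6/7 - ⅛ = 41/56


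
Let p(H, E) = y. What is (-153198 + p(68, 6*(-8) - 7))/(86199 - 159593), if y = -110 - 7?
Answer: 153315/73394 ≈ 2.0889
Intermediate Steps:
y = -117
p(H, E) = -117
(-153198 + p(68, 6*(-8) - 7))/(86199 - 159593) = (-153198 - 117)/(86199 - 159593) = -153315/(-73394) = -153315*(-1/73394) = 153315/73394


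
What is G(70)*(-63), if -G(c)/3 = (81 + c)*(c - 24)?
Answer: 1312794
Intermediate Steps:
G(c) = -3*(-24 + c)*(81 + c) (G(c) = -3*(81 + c)*(c - 24) = -3*(81 + c)*(-24 + c) = -3*(-24 + c)*(81 + c))
G(70)*(-63) = (5832 - 171*70 - 3*70²)*(-63) = (5832 - 11970 - 3*4900)*(-63) = (5832 - 11970 - 14700)*(-63) = -20838*(-63) = 1312794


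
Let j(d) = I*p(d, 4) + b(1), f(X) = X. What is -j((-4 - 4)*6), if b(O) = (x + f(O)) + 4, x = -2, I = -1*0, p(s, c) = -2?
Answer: -3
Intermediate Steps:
I = 0
b(O) = 2 + O (b(O) = (-2 + O) + 4 = 2 + O)
j(d) = 3 (j(d) = 0*(-2) + (2 + 1) = 0 + 3 = 3)
-j((-4 - 4)*6) = -1*3 = -3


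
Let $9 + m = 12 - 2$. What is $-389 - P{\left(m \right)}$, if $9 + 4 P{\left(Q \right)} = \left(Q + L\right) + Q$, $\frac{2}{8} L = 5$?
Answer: $- \frac{1569}{4} \approx -392.25$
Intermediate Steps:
$L = 20$ ($L = 4 \cdot 5 = 20$)
$m = 1$ ($m = -9 + \left(12 - 2\right) = -9 + 10 = 1$)
$P{\left(Q \right)} = \frac{11}{4} + \frac{Q}{2}$ ($P{\left(Q \right)} = - \frac{9}{4} + \frac{\left(Q + 20\right) + Q}{4} = - \frac{9}{4} + \frac{\left(20 + Q\right) + Q}{4} = - \frac{9}{4} + \frac{20 + 2 Q}{4} = - \frac{9}{4} + \left(5 + \frac{Q}{2}\right) = \frac{11}{4} + \frac{Q}{2}$)
$-389 - P{\left(m \right)} = -389 - \left(\frac{11}{4} + \frac{1}{2} \cdot 1\right) = -389 - \left(\frac{11}{4} + \frac{1}{2}\right) = -389 - \frac{13}{4} = - \frac{1569}{4}$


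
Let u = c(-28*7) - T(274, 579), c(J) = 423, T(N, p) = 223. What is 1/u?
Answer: 1/200 ≈ 0.0050000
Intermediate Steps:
u = 200 (u = 423 - 1*223 = 423 - 223 = 200)
1/u = 1/200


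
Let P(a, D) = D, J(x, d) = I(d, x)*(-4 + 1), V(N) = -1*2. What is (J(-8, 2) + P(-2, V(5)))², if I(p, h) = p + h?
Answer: 256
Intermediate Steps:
I(p, h) = h + p
V(N) = -2
J(x, d) = -3*d - 3*x (J(x, d) = (x + d)*(-4 + 1) = (d + x)*(-3) = -3*d - 3*x)
(J(-8, 2) + P(-2, V(5)))² = ((-3*2 - 3*(-8)) - 2)² = ((-6 + 24) - 2)² = (18 - 2)² = 16² = 256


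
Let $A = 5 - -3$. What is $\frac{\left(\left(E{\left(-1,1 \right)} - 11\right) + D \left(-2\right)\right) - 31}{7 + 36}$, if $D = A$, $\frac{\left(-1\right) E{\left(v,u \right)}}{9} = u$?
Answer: $- \frac{67}{43} \approx -1.5581$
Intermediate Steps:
$E{\left(v,u \right)} = - 9 u$
$A = 8$ ($A = 5 + 3 = 8$)
$D = 8$
$\frac{\left(\left(E{\left(-1,1 \right)} - 11\right) + D \left(-2\right)\right) - 31}{7 + 36} = \frac{\left(\left(\left(-9\right) 1 - 11\right) + 8 \left(-2\right)\right) - 31}{7 + 36} = \frac{\left(\left(-9 - 11\right) - 16\right) - 31}{43} = \frac{\left(-20 - 16\right) - 31}{43} = \frac{-36 - 31}{43} = \frac{1}{43} \left(-67\right) = - \frac{67}{43}$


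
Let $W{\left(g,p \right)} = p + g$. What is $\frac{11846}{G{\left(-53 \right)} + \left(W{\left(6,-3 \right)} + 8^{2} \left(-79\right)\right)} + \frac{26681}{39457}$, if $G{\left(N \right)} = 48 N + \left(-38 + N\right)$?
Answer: $- \frac{131142047}{151672708} \approx -0.86464$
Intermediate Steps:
$W{\left(g,p \right)} = g + p$
$G{\left(N \right)} = -38 + 49 N$
$\frac{11846}{G{\left(-53 \right)} + \left(W{\left(6,-3 \right)} + 8^{2} \left(-79\right)\right)} + \frac{26681}{39457} = \frac{11846}{\left(-38 + 49 \left(-53\right)\right) + \left(\left(6 - 3\right) + 8^{2} \left(-79\right)\right)} + \frac{26681}{39457} = \frac{11846}{\left(-38 - 2597\right) + \left(3 + 64 \left(-79\right)\right)} + 26681 \cdot \frac{1}{39457} = \frac{11846}{-2635 + \left(3 - 5056\right)} + \frac{26681}{39457} = \frac{11846}{-2635 - 5053} + \frac{26681}{39457} = \frac{11846}{-7688} + \frac{26681}{39457} = 11846 \left(- \frac{1}{7688}\right) + \frac{26681}{39457} = - \frac{5923}{3844} + \frac{26681}{39457} = - \frac{131142047}{151672708}$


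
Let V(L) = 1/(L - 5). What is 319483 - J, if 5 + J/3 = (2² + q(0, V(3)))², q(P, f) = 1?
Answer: 319423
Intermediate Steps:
V(L) = 1/(-5 + L)
J = 60 (J = -15 + 3*(2² + 1)² = -15 + 3*(4 + 1)² = -15 + 3*5² = -15 + 3*25 = -15 + 75 = 60)
319483 - J = 319483 - 1*60 = 319483 - 60 = 319423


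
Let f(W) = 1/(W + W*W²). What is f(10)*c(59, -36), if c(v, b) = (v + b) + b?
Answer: -13/1010 ≈ -0.012871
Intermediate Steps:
c(v, b) = v + 2*b (c(v, b) = (b + v) + b = v + 2*b)
f(W) = 1/(W + W³)
f(10)*c(59, -36) = (59 + 2*(-36))/(10 + 10³) = (59 - 72)/(10 + 1000) = -13/1010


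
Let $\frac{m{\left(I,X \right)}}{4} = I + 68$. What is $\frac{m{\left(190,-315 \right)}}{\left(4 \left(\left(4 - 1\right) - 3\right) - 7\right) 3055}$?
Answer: $- \frac{1032}{21385} \approx -0.048258$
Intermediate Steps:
$m{\left(I,X \right)} = 272 + 4 I$ ($m{\left(I,X \right)} = 4 \left(I + 68\right) = 4 \left(68 + I\right) = 272 + 4 I$)
$\frac{m{\left(190,-315 \right)}}{\left(4 \left(\left(4 - 1\right) - 3\right) - 7\right) 3055} = \frac{272 + 4 \cdot 190}{\left(4 \left(\left(4 - 1\right) - 3\right) - 7\right) 3055} = \frac{272 + 760}{\left(4 \left(3 - 3\right) - 7\right) 3055} = \frac{1032}{\left(4 \cdot 0 - 7\right) 3055} = \frac{1032}{\left(0 - 7\right) 3055} = \frac{1032}{\left(-7\right) 3055} = \frac{1032}{-21385} = 1032 \left(- \frac{1}{21385}\right) = - \frac{1032}{21385}$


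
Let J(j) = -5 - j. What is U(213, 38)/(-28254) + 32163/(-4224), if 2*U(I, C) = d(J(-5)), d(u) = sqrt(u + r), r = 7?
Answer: -10721/1408 - sqrt(7)/56508 ≈ -7.6144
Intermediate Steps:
d(u) = sqrt(7 + u) (d(u) = sqrt(u + 7) = sqrt(7 + u))
U(I, C) = sqrt(7)/2 (U(I, C) = sqrt(7 + (-5 - 1*(-5)))/2 = sqrt(7 + (-5 + 5))/2 = sqrt(7 + 0)/2 = sqrt(7)/2)
U(213, 38)/(-28254) + 32163/(-4224) = (sqrt(7)/2)/(-28254) + 32163/(-4224) = (sqrt(7)/2)*(-1/28254) + 32163*(-1/4224) = -sqrt(7)/56508 - 10721/1408 = -10721/1408 - sqrt(7)/56508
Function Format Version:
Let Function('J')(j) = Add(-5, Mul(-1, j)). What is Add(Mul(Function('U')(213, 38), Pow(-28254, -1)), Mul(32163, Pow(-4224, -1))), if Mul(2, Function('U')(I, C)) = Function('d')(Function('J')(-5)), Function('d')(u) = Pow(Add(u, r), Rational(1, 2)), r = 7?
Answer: Add(Rational(-10721, 1408), Mul(Rational(-1, 56508), Pow(7, Rational(1, 2)))) ≈ -7.6144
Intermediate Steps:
Function('d')(u) = Pow(Add(7, u), Rational(1, 2)) (Function('d')(u) = Pow(Add(u, 7), Rational(1, 2)) = Pow(Add(7, u), Rational(1, 2)))
Function('U')(I, C) = Mul(Rational(1, 2), Pow(7, Rational(1, 2))) (Function('U')(I, C) = Mul(Rational(1, 2), Pow(Add(7, Add(-5, Mul(-1, -5))), Rational(1, 2))) = Mul(Rational(1, 2), Pow(Add(7, Add(-5, 5)), Rational(1, 2))) = Mul(Rational(1, 2), Pow(Add(7, 0), Rational(1, 2))) = Mul(Rational(1, 2), Pow(7, Rational(1, 2))))
Add(Mul(Function('U')(213, 38), Pow(-28254, -1)), Mul(32163, Pow(-4224, -1))) = Add(Mul(Mul(Rational(1, 2), Pow(7, Rational(1, 2))), Pow(-28254, -1)), Mul(32163, Pow(-4224, -1))) = Add(Mul(Mul(Rational(1, 2), Pow(7, Rational(1, 2))), Rational(-1, 28254)), Mul(32163, Rational(-1, 4224))) = Add(Mul(Rational(-1, 56508), Pow(7, Rational(1, 2))), Rational(-10721, 1408)) = Add(Rational(-10721, 1408), Mul(Rational(-1, 56508), Pow(7, Rational(1, 2))))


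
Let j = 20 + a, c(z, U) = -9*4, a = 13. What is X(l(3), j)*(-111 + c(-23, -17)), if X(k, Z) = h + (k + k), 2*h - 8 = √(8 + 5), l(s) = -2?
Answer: -147*√13/2 ≈ -265.01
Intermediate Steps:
c(z, U) = -36
h = 4 + √13/2 (h = 4 + √(8 + 5)/2 = 4 + √13/2 ≈ 5.8028)
j = 33 (j = 20 + 13 = 33)
X(k, Z) = 4 + √13/2 + 2*k (X(k, Z) = (4 + √13/2) + (k + k) = (4 + √13/2) + 2*k = 4 + √13/2 + 2*k)
X(l(3), j)*(-111 + c(-23, -17)) = (4 + √13/2 + 2*(-2))*(-111 - 36) = (4 + √13/2 - 4)*(-147) = (√13/2)*(-147) = -147*√13/2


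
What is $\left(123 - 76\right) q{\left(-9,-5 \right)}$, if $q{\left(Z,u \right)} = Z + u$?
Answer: $-658$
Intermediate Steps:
$\left(123 - 76\right) q{\left(-9,-5 \right)} = \left(123 - 76\right) \left(-9 - 5\right) = 47 \left(-14\right) = -658$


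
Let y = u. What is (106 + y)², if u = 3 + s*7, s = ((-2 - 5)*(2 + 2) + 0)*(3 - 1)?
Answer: 80089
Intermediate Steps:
s = -56 (s = (-7*4 + 0)*2 = (-28 + 0)*2 = -28*2 = -56)
u = -389 (u = 3 - 56*7 = 3 - 392 = -389)
y = -389
(106 + y)² = (106 - 389)² = (-283)² = 80089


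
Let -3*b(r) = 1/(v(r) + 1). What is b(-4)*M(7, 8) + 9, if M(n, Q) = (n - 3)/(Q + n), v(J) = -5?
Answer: 406/45 ≈ 9.0222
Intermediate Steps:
b(r) = 1/12 (b(r) = -1/(3*(-5 + 1)) = -⅓/(-4) = -⅓*(-¼) = 1/12)
M(n, Q) = (-3 + n)/(Q + n)
b(-4)*M(7, 8) + 9 = ((-3 + 7)/(8 + 7))/12 + 9 = (4/15)/12 + 9 = ((1/15)*4)/12 + 9 = (1/12)*(4/15) + 9 = 1/45 + 9 = 406/45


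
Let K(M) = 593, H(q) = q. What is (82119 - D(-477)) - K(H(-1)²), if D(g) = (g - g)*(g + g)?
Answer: 81526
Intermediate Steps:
D(g) = 0 (D(g) = 0*(2*g) = 0)
(82119 - D(-477)) - K(H(-1)²) = (82119 - 1*0) - 1*593 = (82119 + 0) - 593 = 82119 - 593 = 81526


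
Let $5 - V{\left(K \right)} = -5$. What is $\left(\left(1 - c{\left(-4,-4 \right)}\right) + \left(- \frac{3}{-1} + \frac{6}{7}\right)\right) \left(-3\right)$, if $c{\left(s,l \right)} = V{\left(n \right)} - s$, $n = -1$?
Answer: $\frac{192}{7} \approx 27.429$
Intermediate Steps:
$V{\left(K \right)} = 10$ ($V{\left(K \right)} = 5 - -5 = 5 + 5 = 10$)
$c{\left(s,l \right)} = 10 - s$
$\left(\left(1 - c{\left(-4,-4 \right)}\right) + \left(- \frac{3}{-1} + \frac{6}{7}\right)\right) \left(-3\right) = \left(\left(1 - \left(10 - -4\right)\right) + \left(- \frac{3}{-1} + \frac{6}{7}\right)\right) \left(-3\right) = \left(\left(1 - \left(10 + 4\right)\right) + \left(\left(-3\right) \left(-1\right) + 6 \cdot \frac{1}{7}\right)\right) \left(-3\right) = \left(\left(1 - 14\right) + \left(3 + \frac{6}{7}\right)\right) \left(-3\right) = \left(\left(1 - 14\right) + \frac{27}{7}\right) \left(-3\right) = \left(-13 + \frac{27}{7}\right) \left(-3\right) = \left(- \frac{64}{7}\right) \left(-3\right) = \frac{192}{7}$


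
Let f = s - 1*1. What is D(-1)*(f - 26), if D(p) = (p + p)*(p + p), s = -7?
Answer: -136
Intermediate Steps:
f = -8 (f = -7 - 1*1 = -7 - 1 = -8)
D(p) = 4*p**2 (D(p) = (2*p)*(2*p) = 4*p**2)
D(-1)*(f - 26) = (4*(-1)**2)*(-8 - 26) = (4*1)*(-34) = 4*(-34) = -136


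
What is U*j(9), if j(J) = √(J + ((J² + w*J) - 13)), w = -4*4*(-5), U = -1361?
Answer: -1361*√797 ≈ -38423.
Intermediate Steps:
w = 80 (w = -16*(-5) = 80)
j(J) = √(-13 + J² + 81*J) (j(J) = √(J + ((J² + 80*J) - 13)) = √(J + (-13 + J² + 80*J)) = √(-13 + J² + 81*J))
U*j(9) = -1361*√(-13 + 9² + 81*9) = -1361*√(-13 + 81 + 729) = -1361*√797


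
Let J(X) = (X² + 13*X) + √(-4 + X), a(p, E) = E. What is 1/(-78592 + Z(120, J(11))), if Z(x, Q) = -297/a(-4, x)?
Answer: -40/3143779 ≈ -1.2724e-5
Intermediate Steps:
J(X) = X² + √(-4 + X) + 13*X
Z(x, Q) = -297/x
1/(-78592 + Z(120, J(11))) = 1/(-78592 - 297/120) = 1/(-78592 - 297*1/120) = 1/(-78592 - 99/40) = 1/(-3143779/40) = -40/3143779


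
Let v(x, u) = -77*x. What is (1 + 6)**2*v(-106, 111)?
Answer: 399938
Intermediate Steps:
(1 + 6)**2*v(-106, 111) = (1 + 6)**2*(-77*(-106)) = 7**2*8162 = 49*8162 = 399938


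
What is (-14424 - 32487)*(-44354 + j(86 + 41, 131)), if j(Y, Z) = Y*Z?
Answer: 1300232187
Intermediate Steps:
(-14424 - 32487)*(-44354 + j(86 + 41, 131)) = (-14424 - 32487)*(-44354 + (86 + 41)*131) = -46911*(-44354 + 127*131) = -46911*(-44354 + 16637) = -46911*(-27717) = 1300232187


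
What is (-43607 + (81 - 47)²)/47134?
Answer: -42451/47134 ≈ -0.90065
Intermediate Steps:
(-43607 + (81 - 47)²)/47134 = (-43607 + 34²)*(1/47134) = (-43607 + 1156)*(1/47134) = -42451*1/47134 = -42451/47134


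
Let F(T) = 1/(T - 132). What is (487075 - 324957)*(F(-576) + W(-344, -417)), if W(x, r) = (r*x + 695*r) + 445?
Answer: -8374430390843/354 ≈ -2.3657e+10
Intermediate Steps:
F(T) = 1/(-132 + T)
W(x, r) = 445 + 695*r + r*x (W(x, r) = (695*r + r*x) + 445 = 445 + 695*r + r*x)
(487075 - 324957)*(F(-576) + W(-344, -417)) = (487075 - 324957)*(1/(-132 - 576) + (445 + 695*(-417) - 417*(-344))) = 162118*(1/(-708) + (445 - 289815 + 143448)) = 162118*(-1/708 - 145922) = 162118*(-103312777/708) = -8374430390843/354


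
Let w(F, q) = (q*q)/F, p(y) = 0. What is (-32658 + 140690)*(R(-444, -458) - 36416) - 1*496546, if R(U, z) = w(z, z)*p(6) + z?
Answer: -3984068514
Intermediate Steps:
w(F, q) = q²/F
R(U, z) = z (R(U, z) = (z²/z)*0 + z = z*0 + z = 0 + z = z)
(-32658 + 140690)*(R(-444, -458) - 36416) - 1*496546 = (-32658 + 140690)*(-458 - 36416) - 1*496546 = 108032*(-36874) - 496546 = -3983571968 - 496546 = -3984068514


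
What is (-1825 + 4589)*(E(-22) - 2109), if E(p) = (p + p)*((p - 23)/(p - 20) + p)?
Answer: -22988188/7 ≈ -3.2840e+6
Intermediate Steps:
E(p) = 2*p*(p + (-23 + p)/(-20 + p)) (E(p) = (2*p)*((-23 + p)/(-20 + p) + p) = (2*p)*(p + (-23 + p)/(-20 + p)) = 2*p*(p + (-23 + p)/(-20 + p)))
(-1825 + 4589)*(E(-22) - 2109) = (-1825 + 4589)*(2*(-22)*(-23 + (-22)² - 19*(-22))/(-20 - 22) - 2109) = 2764*(2*(-22)*(-23 + 484 + 418)/(-42) - 2109) = 2764*(2*(-22)*(-1/42)*879 - 2109) = 2764*(6446/7 - 2109) = 2764*(-8317/7) = -22988188/7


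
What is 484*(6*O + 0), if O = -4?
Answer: -11616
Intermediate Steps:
484*(6*O + 0) = 484*(6*(-4) + 0) = 484*(-24 + 0) = 484*(-24) = -11616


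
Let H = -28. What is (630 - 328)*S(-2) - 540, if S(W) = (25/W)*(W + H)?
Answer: 112710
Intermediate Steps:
S(W) = 25*(-28 + W)/W (S(W) = (25/W)*(W - 28) = (25/W)*(-28 + W) = 25*(-28 + W)/W)
(630 - 328)*S(-2) - 540 = (630 - 328)*(25 - 700/(-2)) - 540 = 302*(25 - 700*(-1/2)) - 540 = 302*(25 + 350) - 540 = 302*375 - 540 = 113250 - 540 = 112710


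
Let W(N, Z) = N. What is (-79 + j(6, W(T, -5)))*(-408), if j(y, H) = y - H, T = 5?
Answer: 31824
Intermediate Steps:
(-79 + j(6, W(T, -5)))*(-408) = (-79 + (6 - 1*5))*(-408) = (-79 + (6 - 5))*(-408) = (-79 + 1)*(-408) = -78*(-408) = 31824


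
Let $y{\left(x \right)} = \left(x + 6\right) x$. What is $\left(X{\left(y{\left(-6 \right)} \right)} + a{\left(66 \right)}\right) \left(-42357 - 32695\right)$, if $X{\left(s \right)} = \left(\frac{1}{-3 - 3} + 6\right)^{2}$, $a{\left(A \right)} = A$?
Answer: $- \frac{67565563}{9} \approx -7.5073 \cdot 10^{6}$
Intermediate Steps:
$y{\left(x \right)} = x \left(6 + x\right)$ ($y{\left(x \right)} = \left(6 + x\right) x = x \left(6 + x\right)$)
$X{\left(s \right)} = \frac{1225}{36}$ ($X{\left(s \right)} = \left(\frac{1}{-6} + 6\right)^{2} = \left(- \frac{1}{6} + 6\right)^{2} = \left(\frac{35}{6}\right)^{2} = \frac{1225}{36}$)
$\left(X{\left(y{\left(-6 \right)} \right)} + a{\left(66 \right)}\right) \left(-42357 - 32695\right) = \left(\frac{1225}{36} + 66\right) \left(-42357 - 32695\right) = \frac{3601}{36} \left(-75052\right) = - \frac{67565563}{9}$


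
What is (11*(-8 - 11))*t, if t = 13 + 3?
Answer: -3344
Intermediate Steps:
t = 16
(11*(-8 - 11))*t = (11*(-8 - 11))*16 = (11*(-19))*16 = -209*16 = -3344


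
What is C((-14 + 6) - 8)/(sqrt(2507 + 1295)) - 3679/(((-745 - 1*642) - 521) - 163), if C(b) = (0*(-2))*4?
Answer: 3679/2071 ≈ 1.7764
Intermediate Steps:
C(b) = 0 (C(b) = 0*4 = 0)
C((-14 + 6) - 8)/(sqrt(2507 + 1295)) - 3679/(((-745 - 1*642) - 521) - 163) = 0/(sqrt(2507 + 1295)) - 3679/(((-745 - 1*642) - 521) - 163) = 0/(sqrt(3802)) - 3679/(((-745 - 642) - 521) - 163) = 0*(sqrt(3802)/3802) - 3679/((-1387 - 521) - 163) = 0 - 3679/(-1908 - 163) = 0 - 3679/(-2071) = 0 - 3679*(-1/2071) = 0 + 3679/2071 = 3679/2071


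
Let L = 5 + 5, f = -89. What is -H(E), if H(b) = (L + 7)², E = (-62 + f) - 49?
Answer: -289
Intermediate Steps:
L = 10
E = -200 (E = (-62 - 89) - 49 = -151 - 49 = -200)
H(b) = 289 (H(b) = (10 + 7)² = 17² = 289)
-H(E) = -1*289 = -289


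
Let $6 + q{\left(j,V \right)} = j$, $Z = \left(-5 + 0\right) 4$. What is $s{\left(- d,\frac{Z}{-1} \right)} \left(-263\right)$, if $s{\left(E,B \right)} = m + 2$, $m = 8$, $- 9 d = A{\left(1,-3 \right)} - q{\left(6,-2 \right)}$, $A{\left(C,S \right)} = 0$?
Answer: $-2630$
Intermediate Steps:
$Z = -20$ ($Z = \left(-5\right) 4 = -20$)
$q{\left(j,V \right)} = -6 + j$
$d = 0$ ($d = - \frac{0 - \left(-6 + 6\right)}{9} = - \frac{0 - 0}{9} = - \frac{0 + 0}{9} = \left(- \frac{1}{9}\right) 0 = 0$)
$s{\left(E,B \right)} = 10$ ($s{\left(E,B \right)} = 8 + 2 = 10$)
$s{\left(- d,\frac{Z}{-1} \right)} \left(-263\right) = 10 \left(-263\right) = -2630$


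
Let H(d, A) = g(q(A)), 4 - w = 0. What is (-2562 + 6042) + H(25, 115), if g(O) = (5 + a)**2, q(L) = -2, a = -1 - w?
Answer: 3480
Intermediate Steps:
w = 4 (w = 4 - 1*0 = 4 + 0 = 4)
a = -5 (a = -1 - 1*4 = -1 - 4 = -5)
g(O) = 0 (g(O) = (5 - 5)**2 = 0**2 = 0)
H(d, A) = 0
(-2562 + 6042) + H(25, 115) = (-2562 + 6042) + 0 = 3480 + 0 = 3480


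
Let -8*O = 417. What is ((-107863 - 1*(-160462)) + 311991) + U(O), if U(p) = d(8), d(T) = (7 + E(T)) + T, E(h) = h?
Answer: 364613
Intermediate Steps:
O = -417/8 (O = -⅛*417 = -417/8 ≈ -52.125)
d(T) = 7 + 2*T (d(T) = (7 + T) + T = 7 + 2*T)
U(p) = 23 (U(p) = 7 + 2*8 = 7 + 16 = 23)
((-107863 - 1*(-160462)) + 311991) + U(O) = ((-107863 - 1*(-160462)) + 311991) + 23 = ((-107863 + 160462) + 311991) + 23 = (52599 + 311991) + 23 = 364590 + 23 = 364613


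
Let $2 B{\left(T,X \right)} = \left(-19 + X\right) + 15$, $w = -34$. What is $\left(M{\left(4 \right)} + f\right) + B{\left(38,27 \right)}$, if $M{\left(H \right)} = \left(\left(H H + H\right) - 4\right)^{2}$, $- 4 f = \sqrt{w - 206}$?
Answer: $\frac{535}{2} - i \sqrt{15} \approx 267.5 - 3.873 i$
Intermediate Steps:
$B{\left(T,X \right)} = -2 + \frac{X}{2}$ ($B{\left(T,X \right)} = \frac{\left(-19 + X\right) + 15}{2} = \frac{-4 + X}{2} = -2 + \frac{X}{2}$)
$f = - i \sqrt{15}$ ($f = - \frac{\sqrt{-34 - 206}}{4} = - \frac{\sqrt{-240}}{4} = - \frac{4 i \sqrt{15}}{4} = - i \sqrt{15} \approx - 3.873 i$)
$M{\left(H \right)} = \left(-4 + H + H^{2}\right)^{2}$ ($M{\left(H \right)} = \left(\left(H^{2} + H\right) - 4\right)^{2} = \left(\left(H + H^{2}\right) - 4\right)^{2} = \left(-4 + H + H^{2}\right)^{2}$)
$\left(M{\left(4 \right)} + f\right) + B{\left(38,27 \right)} = \left(\left(-4 + 4 + 4^{2}\right)^{2} - i \sqrt{15}\right) + \left(-2 + \frac{1}{2} \cdot 27\right) = \left(\left(-4 + 4 + 16\right)^{2} - i \sqrt{15}\right) + \left(-2 + \frac{27}{2}\right) = \left(16^{2} - i \sqrt{15}\right) + \frac{23}{2} = \left(256 - i \sqrt{15}\right) + \frac{23}{2} = \frac{535}{2} - i \sqrt{15}$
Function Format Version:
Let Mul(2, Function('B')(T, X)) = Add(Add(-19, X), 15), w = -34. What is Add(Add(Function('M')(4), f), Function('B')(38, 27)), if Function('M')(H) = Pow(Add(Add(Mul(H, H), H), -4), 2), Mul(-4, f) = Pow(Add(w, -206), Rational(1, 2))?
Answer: Add(Rational(535, 2), Mul(-1, I, Pow(15, Rational(1, 2)))) ≈ Add(267.50, Mul(-3.8730, I))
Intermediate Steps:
Function('B')(T, X) = Add(-2, Mul(Rational(1, 2), X)) (Function('B')(T, X) = Mul(Rational(1, 2), Add(Add(-19, X), 15)) = Mul(Rational(1, 2), Add(-4, X)) = Add(-2, Mul(Rational(1, 2), X)))
f = Mul(-1, I, Pow(15, Rational(1, 2))) (f = Mul(Rational(-1, 4), Pow(Add(-34, -206), Rational(1, 2))) = Mul(Rational(-1, 4), Pow(-240, Rational(1, 2))) = Mul(Rational(-1, 4), Mul(4, I, Pow(15, Rational(1, 2)))) = Mul(-1, I, Pow(15, Rational(1, 2))) ≈ Mul(-3.8730, I))
Function('M')(H) = Pow(Add(-4, H, Pow(H, 2)), 2) (Function('M')(H) = Pow(Add(Add(Pow(H, 2), H), -4), 2) = Pow(Add(Add(H, Pow(H, 2)), -4), 2) = Pow(Add(-4, H, Pow(H, 2)), 2))
Add(Add(Function('M')(4), f), Function('B')(38, 27)) = Add(Add(Pow(Add(-4, 4, Pow(4, 2)), 2), Mul(-1, I, Pow(15, Rational(1, 2)))), Add(-2, Mul(Rational(1, 2), 27))) = Add(Add(Pow(Add(-4, 4, 16), 2), Mul(-1, I, Pow(15, Rational(1, 2)))), Add(-2, Rational(27, 2))) = Add(Add(Pow(16, 2), Mul(-1, I, Pow(15, Rational(1, 2)))), Rational(23, 2)) = Add(Add(256, Mul(-1, I, Pow(15, Rational(1, 2)))), Rational(23, 2)) = Add(Rational(535, 2), Mul(-1, I, Pow(15, Rational(1, 2))))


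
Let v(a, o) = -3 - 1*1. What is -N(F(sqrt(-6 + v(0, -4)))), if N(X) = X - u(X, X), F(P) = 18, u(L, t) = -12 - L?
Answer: -48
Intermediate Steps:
v(a, o) = -4 (v(a, o) = -3 - 1 = -4)
N(X) = 12 + 2*X (N(X) = X - (-12 - X) = X + (12 + X) = 12 + 2*X)
-N(F(sqrt(-6 + v(0, -4)))) = -(12 + 2*18) = -(12 + 36) = -1*48 = -48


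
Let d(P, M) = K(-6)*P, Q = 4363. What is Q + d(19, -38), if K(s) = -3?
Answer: 4306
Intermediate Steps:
d(P, M) = -3*P
Q + d(19, -38) = 4363 - 3*19 = 4363 - 57 = 4306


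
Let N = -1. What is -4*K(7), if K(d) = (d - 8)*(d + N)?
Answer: 24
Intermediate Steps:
K(d) = (-1 + d)*(-8 + d) (K(d) = (d - 8)*(d - 1) = (-8 + d)*(-1 + d) = (-1 + d)*(-8 + d))
-4*K(7) = -4*(8 + 7² - 9*7) = -4*(8 + 49 - 63) = -4*(-6) = 24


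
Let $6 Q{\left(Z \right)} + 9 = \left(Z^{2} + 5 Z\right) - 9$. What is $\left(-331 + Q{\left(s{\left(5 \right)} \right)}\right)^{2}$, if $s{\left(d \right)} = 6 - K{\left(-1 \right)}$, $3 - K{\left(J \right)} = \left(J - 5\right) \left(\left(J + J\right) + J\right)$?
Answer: $59049$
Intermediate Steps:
$K{\left(J \right)} = 3 - 3 J \left(-5 + J\right)$ ($K{\left(J \right)} = 3 - \left(J - 5\right) \left(\left(J + J\right) + J\right) = 3 - \left(-5 + J\right) \left(2 J + J\right) = 3 - \left(-5 + J\right) 3 J = 3 - 3 J \left(-5 + J\right)$)
$s{\left(d \right)} = 21$ ($s{\left(d \right)} = 6 - \left(3 - 3 \left(-1\right)^{2} + 15 \left(-1\right)\right) = 6 - \left(3 - 3 - 15\right) = 6 - -15 = 6 + 15 = 21$)
$Q{\left(Z \right)} = -3 + \frac{Z^{2}}{6} + \frac{5 Z}{6}$ ($Q{\left(Z \right)} = - \frac{3}{2} + \frac{\left(Z^{2} + 5 Z\right) - 9}{6} = - \frac{3}{2} + \frac{-9 + Z^{2} + 5 Z}{6} = - \frac{3}{2} + \left(- \frac{3}{2} + \frac{Z^{2}}{6} + \frac{5 Z}{6}\right) = -3 + \frac{Z^{2}}{6} + \frac{5 Z}{6}$)
$\left(-331 + Q{\left(s{\left(5 \right)} \right)}\right)^{2} = \left(-331 + \left(-3 + \frac{21^{2}}{6} + \frac{5}{6} \cdot 21\right)\right)^{2} = \left(-331 + \left(-3 + \frac{1}{6} \cdot 441 + \frac{35}{2}\right)\right)^{2} = \left(-331 + \left(-3 + \frac{147}{2} + \frac{35}{2}\right)\right)^{2} = \left(-331 + 88\right)^{2} = \left(-243\right)^{2} = 59049$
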